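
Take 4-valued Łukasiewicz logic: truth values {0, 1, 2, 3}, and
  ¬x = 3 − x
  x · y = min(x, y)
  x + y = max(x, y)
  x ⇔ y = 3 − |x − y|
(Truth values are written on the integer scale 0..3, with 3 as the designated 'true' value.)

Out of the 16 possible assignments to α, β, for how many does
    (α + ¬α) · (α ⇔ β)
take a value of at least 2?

10

α = 0, β = 0 ↦ 3  ≥
α = 0, β = 1 ↦ 2  ≥
α = 0, β = 2 ↦ 1  <
α = 0, β = 3 ↦ 0  <
α = 1, β = 0 ↦ 2  ≥
α = 1, β = 1 ↦ 2  ≥
α = 1, β = 2 ↦ 2  ≥
α = 1, β = 3 ↦ 1  <
α = 2, β = 0 ↦ 1  <
α = 2, β = 1 ↦ 2  ≥
α = 2, β = 2 ↦ 2  ≥
α = 2, β = 3 ↦ 2  ≥
α = 3, β = 0 ↦ 0  <
α = 3, β = 1 ↦ 1  <
α = 3, β = 2 ↦ 2  ≥
α = 3, β = 3 ↦ 3  ≥
So 10 of the 16 assignments meet the threshold.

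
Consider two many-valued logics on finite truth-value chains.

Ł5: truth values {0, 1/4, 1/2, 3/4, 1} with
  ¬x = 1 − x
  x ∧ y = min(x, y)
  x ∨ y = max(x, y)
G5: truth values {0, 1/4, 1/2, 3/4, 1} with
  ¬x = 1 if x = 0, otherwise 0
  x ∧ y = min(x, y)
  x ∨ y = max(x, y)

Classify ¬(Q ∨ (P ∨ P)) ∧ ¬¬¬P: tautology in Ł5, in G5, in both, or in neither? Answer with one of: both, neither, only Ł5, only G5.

In Ł5: at P = 0, Q = 1/4 the value is 3/4 — not a tautology.
In G5: at P = 0, Q = 1/4 the value is 0 — not a tautology.

neither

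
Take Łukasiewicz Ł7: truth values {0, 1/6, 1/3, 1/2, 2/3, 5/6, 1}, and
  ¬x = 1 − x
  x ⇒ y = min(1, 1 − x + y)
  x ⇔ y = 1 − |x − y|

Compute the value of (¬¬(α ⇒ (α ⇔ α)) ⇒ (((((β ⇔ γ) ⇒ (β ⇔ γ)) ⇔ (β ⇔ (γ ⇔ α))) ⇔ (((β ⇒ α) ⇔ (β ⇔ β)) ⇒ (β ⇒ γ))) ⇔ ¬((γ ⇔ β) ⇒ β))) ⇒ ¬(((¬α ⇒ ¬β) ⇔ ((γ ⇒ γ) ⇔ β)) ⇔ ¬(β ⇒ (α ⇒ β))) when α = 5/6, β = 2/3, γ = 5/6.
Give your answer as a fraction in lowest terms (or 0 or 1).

1

α ⇔ α = 5/6 ⇔ 5/6 = 1
α ⇒ (α ⇔ α) = 5/6 ⇒ 1 = 1
¬(α ⇒ (α ⇔ α)) = ¬1 = 0
¬¬(α ⇒ (α ⇔ α)) = ¬0 = 1
β ⇔ γ = 2/3 ⇔ 5/6 = 5/6
β ⇔ γ = 2/3 ⇔ 5/6 = 5/6
(β ⇔ γ) ⇒ (β ⇔ γ) = 5/6 ⇒ 5/6 = 1
γ ⇔ α = 5/6 ⇔ 5/6 = 1
β ⇔ (γ ⇔ α) = 2/3 ⇔ 1 = 2/3
((β ⇔ γ) ⇒ (β ⇔ γ)) ⇔ (β ⇔ (γ ⇔ α)) = 1 ⇔ 2/3 = 2/3
β ⇒ α = 2/3 ⇒ 5/6 = 1
β ⇔ β = 2/3 ⇔ 2/3 = 1
(β ⇒ α) ⇔ (β ⇔ β) = 1 ⇔ 1 = 1
β ⇒ γ = 2/3 ⇒ 5/6 = 1
((β ⇒ α) ⇔ (β ⇔ β)) ⇒ (β ⇒ γ) = 1 ⇒ 1 = 1
(((β ⇔ γ) ⇒ (β ⇔ γ)) ⇔ (β ⇔ (γ ⇔ α))) ⇔ (((β ⇒ α) ⇔ (β ⇔ β)) ⇒ (β ⇒ γ)) = 2/3 ⇔ 1 = 2/3
γ ⇔ β = 5/6 ⇔ 2/3 = 5/6
(γ ⇔ β) ⇒ β = 5/6 ⇒ 2/3 = 5/6
¬((γ ⇔ β) ⇒ β) = ¬5/6 = 1/6
((((β ⇔ γ) ⇒ (β ⇔ γ)) ⇔ (β ⇔ (γ ⇔ α))) ⇔ (((β ⇒ α) ⇔ (β ⇔ β)) ⇒ (β ⇒ γ))) ⇔ ¬((γ ⇔ β) ⇒ β) = 2/3 ⇔ 1/6 = 1/2
¬¬(α ⇒ (α ⇔ α)) ⇒ (((((β ⇔ γ) ⇒ (β ⇔ γ)) ⇔ (β ⇔ (γ ⇔ α))) ⇔ (((β ⇒ α) ⇔ (β ⇔ β)) ⇒ (β ⇒ γ))) ⇔ ¬((γ ⇔ β) ⇒ β)) = 1 ⇒ 1/2 = 1/2
¬α = ¬5/6 = 1/6
¬β = ¬2/3 = 1/3
¬α ⇒ ¬β = 1/6 ⇒ 1/3 = 1
γ ⇒ γ = 5/6 ⇒ 5/6 = 1
(γ ⇒ γ) ⇔ β = 1 ⇔ 2/3 = 2/3
(¬α ⇒ ¬β) ⇔ ((γ ⇒ γ) ⇔ β) = 1 ⇔ 2/3 = 2/3
α ⇒ β = 5/6 ⇒ 2/3 = 5/6
β ⇒ (α ⇒ β) = 2/3 ⇒ 5/6 = 1
¬(β ⇒ (α ⇒ β)) = ¬1 = 0
((¬α ⇒ ¬β) ⇔ ((γ ⇒ γ) ⇔ β)) ⇔ ¬(β ⇒ (α ⇒ β)) = 2/3 ⇔ 0 = 1/3
¬(((¬α ⇒ ¬β) ⇔ ((γ ⇒ γ) ⇔ β)) ⇔ ¬(β ⇒ (α ⇒ β))) = ¬1/3 = 2/3
(¬¬(α ⇒ (α ⇔ α)) ⇒ (((((β ⇔ γ) ⇒ (β ⇔ γ)) ⇔ (β ⇔ (γ ⇔ α))) ⇔ (((β ⇒ α) ⇔ (β ⇔ β)) ⇒ (β ⇒ γ))) ⇔ ¬((γ ⇔ β) ⇒ β))) ⇒ ¬(((¬α ⇒ ¬β) ⇔ ((γ ⇒ γ) ⇔ β)) ⇔ ¬(β ⇒ (α ⇒ β))) = 1/2 ⇒ 2/3 = 1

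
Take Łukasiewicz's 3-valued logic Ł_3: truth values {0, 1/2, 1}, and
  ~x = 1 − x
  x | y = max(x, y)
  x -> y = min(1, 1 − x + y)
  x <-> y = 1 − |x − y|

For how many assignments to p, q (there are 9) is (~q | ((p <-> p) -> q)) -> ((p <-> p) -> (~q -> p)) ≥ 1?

7

p = 0, q = 0 ↦ 0  <
p = 0, q = 1/2 ↦ 1  ≥
p = 0, q = 1 ↦ 1  ≥
p = 1/2, q = 0 ↦ 1/2  <
p = 1/2, q = 1/2 ↦ 1  ≥
p = 1/2, q = 1 ↦ 1  ≥
p = 1, q = 0 ↦ 1  ≥
p = 1, q = 1/2 ↦ 1  ≥
p = 1, q = 1 ↦ 1  ≥
So 7 of the 9 assignments meet the threshold.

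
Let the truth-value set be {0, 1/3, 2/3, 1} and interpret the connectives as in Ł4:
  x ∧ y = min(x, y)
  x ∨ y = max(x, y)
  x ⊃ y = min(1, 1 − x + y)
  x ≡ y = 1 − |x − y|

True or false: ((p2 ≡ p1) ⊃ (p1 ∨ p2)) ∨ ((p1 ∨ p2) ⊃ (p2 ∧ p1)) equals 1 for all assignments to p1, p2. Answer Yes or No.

No

Counterexample: take p1 = 0, p2 = 1/3.
p2 ≡ p1 = 1/3 ≡ 0 = 2/3
p1 ∨ p2 = 0 ∨ 1/3 = 1/3
(p2 ≡ p1) ⊃ (p1 ∨ p2) = 2/3 ⊃ 1/3 = 2/3
p1 ∨ p2 = 0 ∨ 1/3 = 1/3
p2 ∧ p1 = 1/3 ∧ 0 = 0
(p1 ∨ p2) ⊃ (p2 ∧ p1) = 1/3 ⊃ 0 = 2/3
((p2 ≡ p1) ⊃ (p1 ∨ p2)) ∨ ((p1 ∨ p2) ⊃ (p2 ∧ p1)) = 2/3 ∨ 2/3 = 2/3
This gives 2/3 ≠ 1.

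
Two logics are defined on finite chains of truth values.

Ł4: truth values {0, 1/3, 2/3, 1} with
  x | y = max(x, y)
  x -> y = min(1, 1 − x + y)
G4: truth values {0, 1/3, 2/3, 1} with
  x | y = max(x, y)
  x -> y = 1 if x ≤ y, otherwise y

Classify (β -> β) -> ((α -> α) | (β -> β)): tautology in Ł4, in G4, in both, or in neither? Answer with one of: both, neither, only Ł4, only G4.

In Ł4: every assignment gives 1 — tautology.
In G4: every assignment gives 1 — tautology.

both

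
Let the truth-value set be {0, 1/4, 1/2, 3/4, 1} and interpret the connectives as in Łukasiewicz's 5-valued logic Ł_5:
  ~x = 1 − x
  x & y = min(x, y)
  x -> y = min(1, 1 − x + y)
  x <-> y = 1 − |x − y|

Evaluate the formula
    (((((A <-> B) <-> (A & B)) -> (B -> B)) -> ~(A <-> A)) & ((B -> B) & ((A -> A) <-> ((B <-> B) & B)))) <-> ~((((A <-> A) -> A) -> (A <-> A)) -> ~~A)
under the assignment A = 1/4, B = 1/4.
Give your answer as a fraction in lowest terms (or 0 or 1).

1/4

A <-> B = 1/4 <-> 1/4 = 1
A & B = 1/4 & 1/4 = 1/4
(A <-> B) <-> (A & B) = 1 <-> 1/4 = 1/4
B -> B = 1/4 -> 1/4 = 1
((A <-> B) <-> (A & B)) -> (B -> B) = 1/4 -> 1 = 1
A <-> A = 1/4 <-> 1/4 = 1
~(A <-> A) = ~1 = 0
(((A <-> B) <-> (A & B)) -> (B -> B)) -> ~(A <-> A) = 1 -> 0 = 0
B -> B = 1/4 -> 1/4 = 1
A -> A = 1/4 -> 1/4 = 1
B <-> B = 1/4 <-> 1/4 = 1
(B <-> B) & B = 1 & 1/4 = 1/4
(A -> A) <-> ((B <-> B) & B) = 1 <-> 1/4 = 1/4
(B -> B) & ((A -> A) <-> ((B <-> B) & B)) = 1 & 1/4 = 1/4
((((A <-> B) <-> (A & B)) -> (B -> B)) -> ~(A <-> A)) & ((B -> B) & ((A -> A) <-> ((B <-> B) & B))) = 0 & 1/4 = 0
A <-> A = 1/4 <-> 1/4 = 1
(A <-> A) -> A = 1 -> 1/4 = 1/4
A <-> A = 1/4 <-> 1/4 = 1
((A <-> A) -> A) -> (A <-> A) = 1/4 -> 1 = 1
~A = ~1/4 = 3/4
~~A = ~3/4 = 1/4
(((A <-> A) -> A) -> (A <-> A)) -> ~~A = 1 -> 1/4 = 1/4
~((((A <-> A) -> A) -> (A <-> A)) -> ~~A) = ~1/4 = 3/4
(((((A <-> B) <-> (A & B)) -> (B -> B)) -> ~(A <-> A)) & ((B -> B) & ((A -> A) <-> ((B <-> B) & B)))) <-> ~((((A <-> A) -> A) -> (A <-> A)) -> ~~A) = 0 <-> 3/4 = 1/4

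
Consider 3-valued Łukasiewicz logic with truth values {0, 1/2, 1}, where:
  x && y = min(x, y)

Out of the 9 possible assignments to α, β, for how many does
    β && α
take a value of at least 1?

1

α = 0, β = 0 ↦ 0  <
α = 0, β = 1/2 ↦ 0  <
α = 0, β = 1 ↦ 0  <
α = 1/2, β = 0 ↦ 0  <
α = 1/2, β = 1/2 ↦ 1/2  <
α = 1/2, β = 1 ↦ 1/2  <
α = 1, β = 0 ↦ 0  <
α = 1, β = 1/2 ↦ 1/2  <
α = 1, β = 1 ↦ 1  ≥
So 1 of the 9 assignments meets the threshold.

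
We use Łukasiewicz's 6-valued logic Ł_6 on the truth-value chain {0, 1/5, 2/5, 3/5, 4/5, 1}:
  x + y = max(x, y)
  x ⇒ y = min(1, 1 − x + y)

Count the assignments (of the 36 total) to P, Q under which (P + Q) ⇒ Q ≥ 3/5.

30

value 1: 21 assignments (counts)
value 4/5: 5 assignments (counts)
value 3/5: 4 assignments (counts)
value 2/5: 3 assignments
value 1/5: 2 assignments
value 0: 1 assignment
So 30 of the 36 assignments meet the threshold.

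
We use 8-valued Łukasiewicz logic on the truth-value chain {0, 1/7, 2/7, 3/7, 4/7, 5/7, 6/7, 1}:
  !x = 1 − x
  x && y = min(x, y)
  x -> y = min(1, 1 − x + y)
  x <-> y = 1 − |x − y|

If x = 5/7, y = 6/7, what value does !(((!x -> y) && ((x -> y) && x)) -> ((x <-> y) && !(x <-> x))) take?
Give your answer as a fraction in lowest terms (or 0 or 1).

!x = !5/7 = 2/7
!x -> y = 2/7 -> 6/7 = 1
x -> y = 5/7 -> 6/7 = 1
(x -> y) && x = 1 && 5/7 = 5/7
(!x -> y) && ((x -> y) && x) = 1 && 5/7 = 5/7
x <-> y = 5/7 <-> 6/7 = 6/7
x <-> x = 5/7 <-> 5/7 = 1
!(x <-> x) = !1 = 0
(x <-> y) && !(x <-> x) = 6/7 && 0 = 0
((!x -> y) && ((x -> y) && x)) -> ((x <-> y) && !(x <-> x)) = 5/7 -> 0 = 2/7
!(((!x -> y) && ((x -> y) && x)) -> ((x <-> y) && !(x <-> x))) = !2/7 = 5/7

5/7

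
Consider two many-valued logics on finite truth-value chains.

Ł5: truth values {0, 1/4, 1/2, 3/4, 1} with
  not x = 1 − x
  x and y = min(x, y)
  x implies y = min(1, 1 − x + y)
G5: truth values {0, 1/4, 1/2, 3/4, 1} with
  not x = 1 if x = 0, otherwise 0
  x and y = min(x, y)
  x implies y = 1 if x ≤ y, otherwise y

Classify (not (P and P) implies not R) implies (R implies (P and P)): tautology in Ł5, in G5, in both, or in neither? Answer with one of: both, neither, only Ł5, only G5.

In Ł5: every assignment gives 1 — tautology.
In G5: at P = 1/4, R = 1/2 the value is 1/4 — not a tautology.

only Ł5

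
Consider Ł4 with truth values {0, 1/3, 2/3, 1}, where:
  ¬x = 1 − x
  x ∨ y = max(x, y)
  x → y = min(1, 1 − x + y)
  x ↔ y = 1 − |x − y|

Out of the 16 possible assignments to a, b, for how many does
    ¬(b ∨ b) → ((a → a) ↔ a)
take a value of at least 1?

10

a = 0, b = 0 ↦ 0  <
a = 0, b = 1/3 ↦ 1/3  <
a = 0, b = 2/3 ↦ 2/3  <
a = 0, b = 1 ↦ 1  ≥
a = 1/3, b = 0 ↦ 1/3  <
a = 1/3, b = 1/3 ↦ 2/3  <
a = 1/3, b = 2/3 ↦ 1  ≥
a = 1/3, b = 1 ↦ 1  ≥
a = 2/3, b = 0 ↦ 2/3  <
a = 2/3, b = 1/3 ↦ 1  ≥
a = 2/3, b = 2/3 ↦ 1  ≥
a = 2/3, b = 1 ↦ 1  ≥
a = 1, b = 0 ↦ 1  ≥
a = 1, b = 1/3 ↦ 1  ≥
a = 1, b = 2/3 ↦ 1  ≥
a = 1, b = 1 ↦ 1  ≥
So 10 of the 16 assignments meet the threshold.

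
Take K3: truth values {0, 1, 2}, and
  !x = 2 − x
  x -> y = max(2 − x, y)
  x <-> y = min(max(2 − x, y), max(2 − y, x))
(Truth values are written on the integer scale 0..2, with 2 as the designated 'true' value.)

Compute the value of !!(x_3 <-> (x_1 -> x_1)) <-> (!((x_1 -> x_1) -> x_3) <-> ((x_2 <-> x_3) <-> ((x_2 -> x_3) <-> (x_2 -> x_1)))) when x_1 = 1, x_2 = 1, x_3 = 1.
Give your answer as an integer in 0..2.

x_1 -> x_1 = 1 -> 1 = 1
x_3 <-> (x_1 -> x_1) = 1 <-> 1 = 1
!(x_3 <-> (x_1 -> x_1)) = !1 = 1
!!(x_3 <-> (x_1 -> x_1)) = !1 = 1
x_1 -> x_1 = 1 -> 1 = 1
(x_1 -> x_1) -> x_3 = 1 -> 1 = 1
!((x_1 -> x_1) -> x_3) = !1 = 1
x_2 <-> x_3 = 1 <-> 1 = 1
x_2 -> x_3 = 1 -> 1 = 1
x_2 -> x_1 = 1 -> 1 = 1
(x_2 -> x_3) <-> (x_2 -> x_1) = 1 <-> 1 = 1
(x_2 <-> x_3) <-> ((x_2 -> x_3) <-> (x_2 -> x_1)) = 1 <-> 1 = 1
!((x_1 -> x_1) -> x_3) <-> ((x_2 <-> x_3) <-> ((x_2 -> x_3) <-> (x_2 -> x_1))) = 1 <-> 1 = 1
!!(x_3 <-> (x_1 -> x_1)) <-> (!((x_1 -> x_1) -> x_3) <-> ((x_2 <-> x_3) <-> ((x_2 -> x_3) <-> (x_2 -> x_1)))) = 1 <-> 1 = 1

1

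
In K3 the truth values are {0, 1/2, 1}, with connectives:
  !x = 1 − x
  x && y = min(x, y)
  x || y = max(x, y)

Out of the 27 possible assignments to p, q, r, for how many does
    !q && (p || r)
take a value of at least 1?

5

value 1: 5 assignments (counts)
value 1/2: 11 assignments
value 0: 11 assignments
So 5 of the 27 assignments meet the threshold.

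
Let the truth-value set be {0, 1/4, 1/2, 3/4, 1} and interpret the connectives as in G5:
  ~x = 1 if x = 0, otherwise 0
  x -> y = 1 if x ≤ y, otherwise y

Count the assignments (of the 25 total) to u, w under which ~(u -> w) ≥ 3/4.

value 1: 4 assignments (counts)
value 0: 21 assignments
So 4 of the 25 assignments meet the threshold.

4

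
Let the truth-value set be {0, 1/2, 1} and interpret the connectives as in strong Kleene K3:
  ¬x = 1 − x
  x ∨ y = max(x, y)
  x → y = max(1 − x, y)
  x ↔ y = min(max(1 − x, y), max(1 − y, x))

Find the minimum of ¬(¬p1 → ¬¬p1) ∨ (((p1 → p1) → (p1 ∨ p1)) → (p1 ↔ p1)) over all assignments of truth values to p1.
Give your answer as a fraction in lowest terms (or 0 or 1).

Take p1 = 1/2:
¬p1 = ¬1/2 = 1/2
¬p1 = ¬1/2 = 1/2
¬¬p1 = ¬1/2 = 1/2
¬p1 → ¬¬p1 = 1/2 → 1/2 = 1/2
¬(¬p1 → ¬¬p1) = ¬1/2 = 1/2
p1 → p1 = 1/2 → 1/2 = 1/2
p1 ∨ p1 = 1/2 ∨ 1/2 = 1/2
(p1 → p1) → (p1 ∨ p1) = 1/2 → 1/2 = 1/2
p1 ↔ p1 = 1/2 ↔ 1/2 = 1/2
((p1 → p1) → (p1 ∨ p1)) → (p1 ↔ p1) = 1/2 → 1/2 = 1/2
¬(¬p1 → ¬¬p1) ∨ (((p1 → p1) → (p1 ∨ p1)) → (p1 ↔ p1)) = 1/2 ∨ 1/2 = 1/2
No assignment yields a value below 1/2, so this is the minimum.

1/2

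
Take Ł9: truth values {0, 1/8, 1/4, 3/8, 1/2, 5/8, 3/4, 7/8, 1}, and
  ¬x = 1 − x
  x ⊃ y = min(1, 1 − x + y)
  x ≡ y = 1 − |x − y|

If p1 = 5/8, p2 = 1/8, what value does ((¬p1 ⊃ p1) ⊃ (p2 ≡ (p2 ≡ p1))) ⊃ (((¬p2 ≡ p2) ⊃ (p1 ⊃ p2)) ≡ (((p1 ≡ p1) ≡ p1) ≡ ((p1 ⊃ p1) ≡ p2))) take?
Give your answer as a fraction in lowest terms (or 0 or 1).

¬p1 = ¬5/8 = 3/8
¬p1 ⊃ p1 = 3/8 ⊃ 5/8 = 1
p2 ≡ p1 = 1/8 ≡ 5/8 = 1/2
p2 ≡ (p2 ≡ p1) = 1/8 ≡ 1/2 = 5/8
(¬p1 ⊃ p1) ⊃ (p2 ≡ (p2 ≡ p1)) = 1 ⊃ 5/8 = 5/8
¬p2 = ¬1/8 = 7/8
¬p2 ≡ p2 = 7/8 ≡ 1/8 = 1/4
p1 ⊃ p2 = 5/8 ⊃ 1/8 = 1/2
(¬p2 ≡ p2) ⊃ (p1 ⊃ p2) = 1/4 ⊃ 1/2 = 1
p1 ≡ p1 = 5/8 ≡ 5/8 = 1
(p1 ≡ p1) ≡ p1 = 1 ≡ 5/8 = 5/8
p1 ⊃ p1 = 5/8 ⊃ 5/8 = 1
(p1 ⊃ p1) ≡ p2 = 1 ≡ 1/8 = 1/8
((p1 ≡ p1) ≡ p1) ≡ ((p1 ⊃ p1) ≡ p2) = 5/8 ≡ 1/8 = 1/2
((¬p2 ≡ p2) ⊃ (p1 ⊃ p2)) ≡ (((p1 ≡ p1) ≡ p1) ≡ ((p1 ⊃ p1) ≡ p2)) = 1 ≡ 1/2 = 1/2
((¬p1 ⊃ p1) ⊃ (p2 ≡ (p2 ≡ p1))) ⊃ (((¬p2 ≡ p2) ⊃ (p1 ⊃ p2)) ≡ (((p1 ≡ p1) ≡ p1) ≡ ((p1 ⊃ p1) ≡ p2))) = 5/8 ⊃ 1/2 = 7/8

7/8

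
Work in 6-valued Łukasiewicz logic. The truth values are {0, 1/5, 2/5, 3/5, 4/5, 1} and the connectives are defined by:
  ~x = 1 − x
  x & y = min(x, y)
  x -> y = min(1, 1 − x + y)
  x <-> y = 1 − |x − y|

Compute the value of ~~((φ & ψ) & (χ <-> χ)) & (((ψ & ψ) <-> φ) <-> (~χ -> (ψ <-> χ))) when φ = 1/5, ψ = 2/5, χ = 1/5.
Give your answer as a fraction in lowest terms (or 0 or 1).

φ & ψ = 1/5 & 2/5 = 1/5
χ <-> χ = 1/5 <-> 1/5 = 1
(φ & ψ) & (χ <-> χ) = 1/5 & 1 = 1/5
~((φ & ψ) & (χ <-> χ)) = ~1/5 = 4/5
~~((φ & ψ) & (χ <-> χ)) = ~4/5 = 1/5
ψ & ψ = 2/5 & 2/5 = 2/5
(ψ & ψ) <-> φ = 2/5 <-> 1/5 = 4/5
~χ = ~1/5 = 4/5
ψ <-> χ = 2/5 <-> 1/5 = 4/5
~χ -> (ψ <-> χ) = 4/5 -> 4/5 = 1
((ψ & ψ) <-> φ) <-> (~χ -> (ψ <-> χ)) = 4/5 <-> 1 = 4/5
~~((φ & ψ) & (χ <-> χ)) & (((ψ & ψ) <-> φ) <-> (~χ -> (ψ <-> χ))) = 1/5 & 4/5 = 1/5

1/5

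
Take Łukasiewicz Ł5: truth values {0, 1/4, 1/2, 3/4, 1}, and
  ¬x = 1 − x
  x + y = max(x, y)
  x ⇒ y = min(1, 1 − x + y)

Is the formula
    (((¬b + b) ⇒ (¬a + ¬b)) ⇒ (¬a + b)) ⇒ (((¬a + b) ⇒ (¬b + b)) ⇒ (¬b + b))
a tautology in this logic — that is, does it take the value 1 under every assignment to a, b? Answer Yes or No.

Counterexample: take a = 1/2, b = 3/4.
¬b = ¬3/4 = 1/4
¬b + b = 1/4 + 3/4 = 3/4
¬a = ¬1/2 = 1/2
¬b = ¬3/4 = 1/4
¬a + ¬b = 1/2 + 1/4 = 1/2
(¬b + b) ⇒ (¬a + ¬b) = 3/4 ⇒ 1/2 = 3/4
¬a = ¬1/2 = 1/2
¬a + b = 1/2 + 3/4 = 3/4
((¬b + b) ⇒ (¬a + ¬b)) ⇒ (¬a + b) = 3/4 ⇒ 3/4 = 1
¬a = ¬1/2 = 1/2
¬a + b = 1/2 + 3/4 = 3/4
¬b = ¬3/4 = 1/4
¬b + b = 1/4 + 3/4 = 3/4
(¬a + b) ⇒ (¬b + b) = 3/4 ⇒ 3/4 = 1
¬b = ¬3/4 = 1/4
¬b + b = 1/4 + 3/4 = 3/4
((¬a + b) ⇒ (¬b + b)) ⇒ (¬b + b) = 1 ⇒ 3/4 = 3/4
(((¬b + b) ⇒ (¬a + ¬b)) ⇒ (¬a + b)) ⇒ (((¬a + b) ⇒ (¬b + b)) ⇒ (¬b + b)) = 1 ⇒ 3/4 = 3/4
This gives 3/4 ≠ 1.

No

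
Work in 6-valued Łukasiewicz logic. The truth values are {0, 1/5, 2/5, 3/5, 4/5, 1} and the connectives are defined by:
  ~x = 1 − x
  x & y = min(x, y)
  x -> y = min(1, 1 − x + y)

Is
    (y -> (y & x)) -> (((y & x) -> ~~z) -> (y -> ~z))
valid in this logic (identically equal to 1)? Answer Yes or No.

Counterexample: take x = 1/5, y = 1/5, z = 1.
y & x = 1/5 & 1/5 = 1/5
y -> (y & x) = 1/5 -> 1/5 = 1
y & x = 1/5 & 1/5 = 1/5
~z = ~1 = 0
~~z = ~0 = 1
(y & x) -> ~~z = 1/5 -> 1 = 1
~z = ~1 = 0
y -> ~z = 1/5 -> 0 = 4/5
((y & x) -> ~~z) -> (y -> ~z) = 1 -> 4/5 = 4/5
(y -> (y & x)) -> (((y & x) -> ~~z) -> (y -> ~z)) = 1 -> 4/5 = 4/5
This gives 4/5 ≠ 1.

No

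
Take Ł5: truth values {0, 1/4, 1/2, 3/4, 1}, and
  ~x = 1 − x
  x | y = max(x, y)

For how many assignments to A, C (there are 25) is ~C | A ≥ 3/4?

16

value 1: 9 assignments (counts)
value 3/4: 7 assignments (counts)
value 1/2: 5 assignments
value 1/4: 3 assignments
value 0: 1 assignment
So 16 of the 25 assignments meet the threshold.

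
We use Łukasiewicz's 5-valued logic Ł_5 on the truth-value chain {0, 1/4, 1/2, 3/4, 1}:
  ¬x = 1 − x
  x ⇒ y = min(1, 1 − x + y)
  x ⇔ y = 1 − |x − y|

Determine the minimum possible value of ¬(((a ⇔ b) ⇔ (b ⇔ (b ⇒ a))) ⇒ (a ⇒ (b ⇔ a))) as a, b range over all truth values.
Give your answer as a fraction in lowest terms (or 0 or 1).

0

Take a = 0, b = 0:
a ⇔ b = 0 ⇔ 0 = 1
b ⇒ a = 0 ⇒ 0 = 1
b ⇔ (b ⇒ a) = 0 ⇔ 1 = 0
(a ⇔ b) ⇔ (b ⇔ (b ⇒ a)) = 1 ⇔ 0 = 0
b ⇔ a = 0 ⇔ 0 = 1
a ⇒ (b ⇔ a) = 0 ⇒ 1 = 1
((a ⇔ b) ⇔ (b ⇔ (b ⇒ a))) ⇒ (a ⇒ (b ⇔ a)) = 0 ⇒ 1 = 1
¬(((a ⇔ b) ⇔ (b ⇔ (b ⇒ a))) ⇒ (a ⇒ (b ⇔ a))) = ¬1 = 0
No assignment yields a value below 0, so this is the minimum.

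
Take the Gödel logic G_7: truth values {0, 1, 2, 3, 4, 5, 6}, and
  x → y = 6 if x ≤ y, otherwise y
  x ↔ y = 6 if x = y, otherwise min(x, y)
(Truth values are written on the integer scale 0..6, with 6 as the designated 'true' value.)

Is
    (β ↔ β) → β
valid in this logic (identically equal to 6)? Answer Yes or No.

Counterexample: take β = 0.
β ↔ β = 0 ↔ 0 = 6
(β ↔ β) → β = 6 → 0 = 0
This gives 0 ≠ 6.

No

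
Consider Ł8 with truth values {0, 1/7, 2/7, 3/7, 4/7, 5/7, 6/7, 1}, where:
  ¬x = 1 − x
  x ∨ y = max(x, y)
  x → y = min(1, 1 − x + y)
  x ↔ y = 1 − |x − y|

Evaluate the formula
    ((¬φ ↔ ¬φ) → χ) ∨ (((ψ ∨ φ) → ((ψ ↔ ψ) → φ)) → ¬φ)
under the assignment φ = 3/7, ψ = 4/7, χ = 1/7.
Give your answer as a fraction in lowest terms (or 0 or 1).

¬φ = ¬3/7 = 4/7
¬φ = ¬3/7 = 4/7
¬φ ↔ ¬φ = 4/7 ↔ 4/7 = 1
(¬φ ↔ ¬φ) → χ = 1 → 1/7 = 1/7
ψ ∨ φ = 4/7 ∨ 3/7 = 4/7
ψ ↔ ψ = 4/7 ↔ 4/7 = 1
(ψ ↔ ψ) → φ = 1 → 3/7 = 3/7
(ψ ∨ φ) → ((ψ ↔ ψ) → φ) = 4/7 → 3/7 = 6/7
¬φ = ¬3/7 = 4/7
((ψ ∨ φ) → ((ψ ↔ ψ) → φ)) → ¬φ = 6/7 → 4/7 = 5/7
((¬φ ↔ ¬φ) → χ) ∨ (((ψ ∨ φ) → ((ψ ↔ ψ) → φ)) → ¬φ) = 1/7 ∨ 5/7 = 5/7

5/7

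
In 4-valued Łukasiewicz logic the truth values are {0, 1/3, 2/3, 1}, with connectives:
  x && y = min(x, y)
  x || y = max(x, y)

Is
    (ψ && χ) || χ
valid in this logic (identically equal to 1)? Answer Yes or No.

Counterexample: take ψ = 0, χ = 0.
ψ && χ = 0 && 0 = 0
(ψ && χ) || χ = 0 || 0 = 0
This gives 0 ≠ 1.

No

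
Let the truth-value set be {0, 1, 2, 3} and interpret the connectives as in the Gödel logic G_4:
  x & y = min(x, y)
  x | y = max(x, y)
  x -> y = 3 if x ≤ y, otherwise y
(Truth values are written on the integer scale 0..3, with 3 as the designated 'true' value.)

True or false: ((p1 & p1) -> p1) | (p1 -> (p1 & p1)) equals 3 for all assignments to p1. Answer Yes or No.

p1 = 0 ↦ 3
p1 = 1 ↦ 3
p1 = 2 ↦ 3
p1 = 3 ↦ 3
Every assignment gives a value ≥ 3.

Yes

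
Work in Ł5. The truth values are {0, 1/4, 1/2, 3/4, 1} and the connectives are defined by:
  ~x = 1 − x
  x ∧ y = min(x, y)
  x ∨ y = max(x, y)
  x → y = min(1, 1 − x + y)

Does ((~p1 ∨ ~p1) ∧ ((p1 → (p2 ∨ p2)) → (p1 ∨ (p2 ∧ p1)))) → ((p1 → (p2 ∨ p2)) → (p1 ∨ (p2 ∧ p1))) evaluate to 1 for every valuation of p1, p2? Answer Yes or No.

At p1 = 1/4, p2 = 1, for instance:
~p1 = ~1/4 = 3/4
~p1 = ~1/4 = 3/4
~p1 ∨ ~p1 = 3/4 ∨ 3/4 = 3/4
p2 ∨ p2 = 1 ∨ 1 = 1
p1 → (p2 ∨ p2) = 1/4 → 1 = 1
p2 ∧ p1 = 1 ∧ 1/4 = 1/4
p1 ∨ (p2 ∧ p1) = 1/4 ∨ 1/4 = 1/4
(p1 → (p2 ∨ p2)) → (p1 ∨ (p2 ∧ p1)) = 1 → 1/4 = 1/4
(~p1 ∨ ~p1) ∧ ((p1 → (p2 ∨ p2)) → (p1 ∨ (p2 ∧ p1))) = 3/4 ∧ 1/4 = 1/4
((~p1 ∨ ~p1) ∧ ((p1 → (p2 ∨ p2)) → (p1 ∨ (p2 ∧ p1)))) → ((p1 → (p2 ∨ p2)) → (p1 ∨ (p2 ∧ p1))) = 1/4 → 1/4 = 1
and checking the remaining 24 assignments likewise gives ≥ 1 in every case.

Yes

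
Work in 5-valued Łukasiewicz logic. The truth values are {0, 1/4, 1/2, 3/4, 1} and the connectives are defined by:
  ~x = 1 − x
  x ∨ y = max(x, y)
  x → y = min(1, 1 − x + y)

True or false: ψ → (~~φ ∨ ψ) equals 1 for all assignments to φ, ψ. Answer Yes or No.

Yes

At φ = 1, ψ = 1/2, for instance:
~φ = ~1 = 0
~~φ = ~0 = 1
~~φ ∨ ψ = 1 ∨ 1/2 = 1
ψ → (~~φ ∨ ψ) = 1/2 → 1 = 1
and checking the remaining 24 assignments likewise gives ≥ 1 in every case.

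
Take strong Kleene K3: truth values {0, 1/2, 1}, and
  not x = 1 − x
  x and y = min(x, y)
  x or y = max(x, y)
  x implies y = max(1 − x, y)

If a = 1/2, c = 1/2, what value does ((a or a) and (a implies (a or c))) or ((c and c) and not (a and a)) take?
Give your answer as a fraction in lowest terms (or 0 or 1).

a or a = 1/2 or 1/2 = 1/2
a or c = 1/2 or 1/2 = 1/2
a implies (a or c) = 1/2 implies 1/2 = 1/2
(a or a) and (a implies (a or c)) = 1/2 and 1/2 = 1/2
c and c = 1/2 and 1/2 = 1/2
a and a = 1/2 and 1/2 = 1/2
not (a and a) = not 1/2 = 1/2
(c and c) and not (a and a) = 1/2 and 1/2 = 1/2
((a or a) and (a implies (a or c))) or ((c and c) and not (a and a)) = 1/2 or 1/2 = 1/2

1/2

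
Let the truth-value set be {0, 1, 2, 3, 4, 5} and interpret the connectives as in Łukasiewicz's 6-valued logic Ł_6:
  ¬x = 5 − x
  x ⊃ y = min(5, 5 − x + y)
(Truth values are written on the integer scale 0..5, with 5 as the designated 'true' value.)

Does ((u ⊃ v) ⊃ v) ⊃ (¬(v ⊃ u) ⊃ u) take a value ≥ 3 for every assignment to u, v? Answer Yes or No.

Counterexample: take u = 0, v = 4.
u ⊃ v = 0 ⊃ 4 = 5
(u ⊃ v) ⊃ v = 5 ⊃ 4 = 4
v ⊃ u = 4 ⊃ 0 = 1
¬(v ⊃ u) = ¬1 = 4
¬(v ⊃ u) ⊃ u = 4 ⊃ 0 = 1
((u ⊃ v) ⊃ v) ⊃ (¬(v ⊃ u) ⊃ u) = 4 ⊃ 1 = 2
This gives 2, which is below 3.

No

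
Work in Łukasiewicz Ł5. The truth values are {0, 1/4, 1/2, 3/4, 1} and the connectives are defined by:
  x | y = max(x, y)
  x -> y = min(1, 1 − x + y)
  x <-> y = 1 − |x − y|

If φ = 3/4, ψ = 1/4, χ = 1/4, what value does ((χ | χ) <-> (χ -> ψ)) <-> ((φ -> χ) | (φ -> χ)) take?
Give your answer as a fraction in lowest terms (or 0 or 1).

3/4

χ | χ = 1/4 | 1/4 = 1/4
χ -> ψ = 1/4 -> 1/4 = 1
(χ | χ) <-> (χ -> ψ) = 1/4 <-> 1 = 1/4
φ -> χ = 3/4 -> 1/4 = 1/2
φ -> χ = 3/4 -> 1/4 = 1/2
(φ -> χ) | (φ -> χ) = 1/2 | 1/2 = 1/2
((χ | χ) <-> (χ -> ψ)) <-> ((φ -> χ) | (φ -> χ)) = 1/4 <-> 1/2 = 3/4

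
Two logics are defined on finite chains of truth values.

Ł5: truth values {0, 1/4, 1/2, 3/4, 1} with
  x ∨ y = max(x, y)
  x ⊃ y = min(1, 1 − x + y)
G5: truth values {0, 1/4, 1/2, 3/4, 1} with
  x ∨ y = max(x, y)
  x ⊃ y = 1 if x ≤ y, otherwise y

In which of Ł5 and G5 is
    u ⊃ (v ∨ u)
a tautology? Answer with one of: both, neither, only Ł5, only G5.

both

In Ł5: every assignment gives 1 — tautology.
In G5: every assignment gives 1 — tautology.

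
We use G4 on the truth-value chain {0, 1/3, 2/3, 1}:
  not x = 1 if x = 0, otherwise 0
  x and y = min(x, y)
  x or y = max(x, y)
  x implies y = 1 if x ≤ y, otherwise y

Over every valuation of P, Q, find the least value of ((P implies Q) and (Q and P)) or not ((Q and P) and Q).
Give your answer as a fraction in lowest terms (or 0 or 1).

Take P = 1/3, Q = 1/3:
P implies Q = 1/3 implies 1/3 = 1
Q and P = 1/3 and 1/3 = 1/3
(P implies Q) and (Q and P) = 1 and 1/3 = 1/3
Q and P = 1/3 and 1/3 = 1/3
(Q and P) and Q = 1/3 and 1/3 = 1/3
not ((Q and P) and Q) = not 1/3 = 0
((P implies Q) and (Q and P)) or not ((Q and P) and Q) = 1/3 or 0 = 1/3
No assignment yields a value below 1/3, so this is the minimum.

1/3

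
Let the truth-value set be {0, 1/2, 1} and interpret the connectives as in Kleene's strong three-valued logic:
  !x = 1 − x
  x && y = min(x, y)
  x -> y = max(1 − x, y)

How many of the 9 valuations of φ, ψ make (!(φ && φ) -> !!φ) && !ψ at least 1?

φ = 0, ψ = 0 ↦ 0  <
φ = 0, ψ = 1/2 ↦ 0  <
φ = 0, ψ = 1 ↦ 0  <
φ = 1/2, ψ = 0 ↦ 1/2  <
φ = 1/2, ψ = 1/2 ↦ 1/2  <
φ = 1/2, ψ = 1 ↦ 0  <
φ = 1, ψ = 0 ↦ 1  ≥
φ = 1, ψ = 1/2 ↦ 1/2  <
φ = 1, ψ = 1 ↦ 0  <
So 1 of the 9 assignments meets the threshold.

1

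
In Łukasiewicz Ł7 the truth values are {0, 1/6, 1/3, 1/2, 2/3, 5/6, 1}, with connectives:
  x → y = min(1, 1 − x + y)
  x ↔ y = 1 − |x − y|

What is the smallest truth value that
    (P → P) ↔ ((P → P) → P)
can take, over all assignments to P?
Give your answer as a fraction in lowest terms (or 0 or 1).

0

Take P = 0:
P → P = 0 → 0 = 1
P → P = 0 → 0 = 1
(P → P) → P = 1 → 0 = 0
(P → P) ↔ ((P → P) → P) = 1 ↔ 0 = 0
No assignment yields a value below 0, so this is the minimum.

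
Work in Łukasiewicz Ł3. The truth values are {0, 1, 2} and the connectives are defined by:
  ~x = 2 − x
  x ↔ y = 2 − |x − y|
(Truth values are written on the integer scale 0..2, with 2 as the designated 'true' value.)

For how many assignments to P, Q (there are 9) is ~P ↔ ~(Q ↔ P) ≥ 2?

4

P = 0, Q = 0 ↦ 0  <
P = 0, Q = 1 ↦ 1  <
P = 0, Q = 2 ↦ 2  ≥
P = 1, Q = 0 ↦ 2  ≥
P = 1, Q = 1 ↦ 1  <
P = 1, Q = 2 ↦ 2  ≥
P = 2, Q = 0 ↦ 0  <
P = 2, Q = 1 ↦ 1  <
P = 2, Q = 2 ↦ 2  ≥
So 4 of the 9 assignments meet the threshold.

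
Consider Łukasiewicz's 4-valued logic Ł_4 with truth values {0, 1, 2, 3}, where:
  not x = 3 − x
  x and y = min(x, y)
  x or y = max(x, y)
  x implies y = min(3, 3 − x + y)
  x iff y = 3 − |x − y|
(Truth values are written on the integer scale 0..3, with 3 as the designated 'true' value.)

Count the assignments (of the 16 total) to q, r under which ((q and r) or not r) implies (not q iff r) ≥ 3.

q = 0, r = 0 ↦ 0  <
q = 0, r = 1 ↦ 2  <
q = 0, r = 2 ↦ 3  ≥
q = 0, r = 3 ↦ 3  ≥
q = 1, r = 0 ↦ 1  <
q = 1, r = 1 ↦ 3  ≥
q = 1, r = 2 ↦ 3  ≥
q = 1, r = 3 ↦ 3  ≥
q = 2, r = 0 ↦ 2  <
q = 2, r = 1 ↦ 3  ≥
q = 2, r = 2 ↦ 3  ≥
q = 2, r = 3 ↦ 2  <
q = 3, r = 0 ↦ 3  ≥
q = 3, r = 1 ↦ 3  ≥
q = 3, r = 2 ↦ 2  <
q = 3, r = 3 ↦ 0  <
So 9 of the 16 assignments meet the threshold.

9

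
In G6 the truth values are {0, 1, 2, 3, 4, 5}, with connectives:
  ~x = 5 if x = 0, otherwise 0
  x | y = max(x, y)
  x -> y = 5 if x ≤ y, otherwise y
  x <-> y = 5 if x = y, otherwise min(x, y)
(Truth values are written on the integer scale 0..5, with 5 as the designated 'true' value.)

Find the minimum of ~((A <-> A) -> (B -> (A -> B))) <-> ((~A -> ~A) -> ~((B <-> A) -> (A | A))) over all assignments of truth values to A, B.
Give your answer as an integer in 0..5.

Take A = 0, B = 0:
A <-> A = 0 <-> 0 = 5
A -> B = 0 -> 0 = 5
B -> (A -> B) = 0 -> 5 = 5
(A <-> A) -> (B -> (A -> B)) = 5 -> 5 = 5
~((A <-> A) -> (B -> (A -> B))) = ~5 = 0
~A = ~0 = 5
~A = ~0 = 5
~A -> ~A = 5 -> 5 = 5
B <-> A = 0 <-> 0 = 5
A | A = 0 | 0 = 0
(B <-> A) -> (A | A) = 5 -> 0 = 0
~((B <-> A) -> (A | A)) = ~0 = 5
(~A -> ~A) -> ~((B <-> A) -> (A | A)) = 5 -> 5 = 5
~((A <-> A) -> (B -> (A -> B))) <-> ((~A -> ~A) -> ~((B <-> A) -> (A | A))) = 0 <-> 5 = 0
No assignment yields a value below 0, so this is the minimum.

0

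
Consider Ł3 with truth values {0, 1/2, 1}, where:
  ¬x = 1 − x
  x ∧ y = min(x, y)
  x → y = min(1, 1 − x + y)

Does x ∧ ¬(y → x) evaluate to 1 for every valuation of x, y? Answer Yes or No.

Counterexample: take x = 0, y = 0.
y → x = 0 → 0 = 1
¬(y → x) = ¬1 = 0
x ∧ ¬(y → x) = 0 ∧ 0 = 0
This gives 0 ≠ 1.

No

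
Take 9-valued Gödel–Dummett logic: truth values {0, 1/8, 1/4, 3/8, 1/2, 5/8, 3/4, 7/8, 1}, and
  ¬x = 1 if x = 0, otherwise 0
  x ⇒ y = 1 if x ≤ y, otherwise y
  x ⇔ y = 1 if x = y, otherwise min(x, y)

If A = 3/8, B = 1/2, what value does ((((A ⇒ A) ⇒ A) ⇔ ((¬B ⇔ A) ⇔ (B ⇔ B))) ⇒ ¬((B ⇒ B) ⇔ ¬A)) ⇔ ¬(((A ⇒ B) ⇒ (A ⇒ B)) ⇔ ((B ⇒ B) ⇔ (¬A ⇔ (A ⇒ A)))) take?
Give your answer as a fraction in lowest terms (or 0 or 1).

1

A ⇒ A = 3/8 ⇒ 3/8 = 1
(A ⇒ A) ⇒ A = 1 ⇒ 3/8 = 3/8
¬B = ¬1/2 = 0
¬B ⇔ A = 0 ⇔ 3/8 = 0
B ⇔ B = 1/2 ⇔ 1/2 = 1
(¬B ⇔ A) ⇔ (B ⇔ B) = 0 ⇔ 1 = 0
((A ⇒ A) ⇒ A) ⇔ ((¬B ⇔ A) ⇔ (B ⇔ B)) = 3/8 ⇔ 0 = 0
B ⇒ B = 1/2 ⇒ 1/2 = 1
¬A = ¬3/8 = 0
(B ⇒ B) ⇔ ¬A = 1 ⇔ 0 = 0
¬((B ⇒ B) ⇔ ¬A) = ¬0 = 1
(((A ⇒ A) ⇒ A) ⇔ ((¬B ⇔ A) ⇔ (B ⇔ B))) ⇒ ¬((B ⇒ B) ⇔ ¬A) = 0 ⇒ 1 = 1
A ⇒ B = 3/8 ⇒ 1/2 = 1
A ⇒ B = 3/8 ⇒ 1/2 = 1
(A ⇒ B) ⇒ (A ⇒ B) = 1 ⇒ 1 = 1
B ⇒ B = 1/2 ⇒ 1/2 = 1
¬A = ¬3/8 = 0
A ⇒ A = 3/8 ⇒ 3/8 = 1
¬A ⇔ (A ⇒ A) = 0 ⇔ 1 = 0
(B ⇒ B) ⇔ (¬A ⇔ (A ⇒ A)) = 1 ⇔ 0 = 0
((A ⇒ B) ⇒ (A ⇒ B)) ⇔ ((B ⇒ B) ⇔ (¬A ⇔ (A ⇒ A))) = 1 ⇔ 0 = 0
¬(((A ⇒ B) ⇒ (A ⇒ B)) ⇔ ((B ⇒ B) ⇔ (¬A ⇔ (A ⇒ A)))) = ¬0 = 1
((((A ⇒ A) ⇒ A) ⇔ ((¬B ⇔ A) ⇔ (B ⇔ B))) ⇒ ¬((B ⇒ B) ⇔ ¬A)) ⇔ ¬(((A ⇒ B) ⇒ (A ⇒ B)) ⇔ ((B ⇒ B) ⇔ (¬A ⇔ (A ⇒ A)))) = 1 ⇔ 1 = 1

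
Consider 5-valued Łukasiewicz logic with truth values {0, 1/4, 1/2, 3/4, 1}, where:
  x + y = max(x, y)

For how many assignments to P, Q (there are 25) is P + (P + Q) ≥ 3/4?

16

value 1: 9 assignments (counts)
value 3/4: 7 assignments (counts)
value 1/2: 5 assignments
value 1/4: 3 assignments
value 0: 1 assignment
So 16 of the 25 assignments meet the threshold.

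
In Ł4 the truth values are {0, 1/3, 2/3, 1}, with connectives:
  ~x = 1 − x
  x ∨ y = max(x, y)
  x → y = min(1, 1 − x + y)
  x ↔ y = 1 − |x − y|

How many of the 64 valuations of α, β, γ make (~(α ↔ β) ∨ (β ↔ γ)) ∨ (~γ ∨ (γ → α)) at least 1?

value 1: 48 assignments (counts)
value 2/3: 11 assignments
value 1/3: 4 assignments
value 0: 1 assignment
So 48 of the 64 assignments meet the threshold.

48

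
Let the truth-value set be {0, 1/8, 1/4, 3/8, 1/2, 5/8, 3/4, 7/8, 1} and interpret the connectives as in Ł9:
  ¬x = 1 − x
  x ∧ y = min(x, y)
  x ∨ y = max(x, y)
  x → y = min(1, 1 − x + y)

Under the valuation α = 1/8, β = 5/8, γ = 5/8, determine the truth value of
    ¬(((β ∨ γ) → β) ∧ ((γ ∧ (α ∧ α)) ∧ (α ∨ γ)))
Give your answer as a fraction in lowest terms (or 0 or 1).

7/8

β ∨ γ = 5/8 ∨ 5/8 = 5/8
(β ∨ γ) → β = 5/8 → 5/8 = 1
α ∧ α = 1/8 ∧ 1/8 = 1/8
γ ∧ (α ∧ α) = 5/8 ∧ 1/8 = 1/8
α ∨ γ = 1/8 ∨ 5/8 = 5/8
(γ ∧ (α ∧ α)) ∧ (α ∨ γ) = 1/8 ∧ 5/8 = 1/8
((β ∨ γ) → β) ∧ ((γ ∧ (α ∧ α)) ∧ (α ∨ γ)) = 1 ∧ 1/8 = 1/8
¬(((β ∨ γ) → β) ∧ ((γ ∧ (α ∧ α)) ∧ (α ∨ γ))) = ¬1/8 = 7/8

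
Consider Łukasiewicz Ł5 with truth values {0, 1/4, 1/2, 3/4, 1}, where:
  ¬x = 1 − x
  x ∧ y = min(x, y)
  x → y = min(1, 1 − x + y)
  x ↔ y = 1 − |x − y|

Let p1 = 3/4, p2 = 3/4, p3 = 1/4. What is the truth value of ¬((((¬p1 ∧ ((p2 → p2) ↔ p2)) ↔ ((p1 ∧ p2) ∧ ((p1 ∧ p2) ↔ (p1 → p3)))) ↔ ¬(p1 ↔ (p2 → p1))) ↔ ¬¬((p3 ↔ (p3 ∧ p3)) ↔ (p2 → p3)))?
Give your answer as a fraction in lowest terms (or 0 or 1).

1/4

¬p1 = ¬3/4 = 1/4
p2 → p2 = 3/4 → 3/4 = 1
(p2 → p2) ↔ p2 = 1 ↔ 3/4 = 3/4
¬p1 ∧ ((p2 → p2) ↔ p2) = 1/4 ∧ 3/4 = 1/4
p1 ∧ p2 = 3/4 ∧ 3/4 = 3/4
p1 ∧ p2 = 3/4 ∧ 3/4 = 3/4
p1 → p3 = 3/4 → 1/4 = 1/2
(p1 ∧ p2) ↔ (p1 → p3) = 3/4 ↔ 1/2 = 3/4
(p1 ∧ p2) ∧ ((p1 ∧ p2) ↔ (p1 → p3)) = 3/4 ∧ 3/4 = 3/4
(¬p1 ∧ ((p2 → p2) ↔ p2)) ↔ ((p1 ∧ p2) ∧ ((p1 ∧ p2) ↔ (p1 → p3))) = 1/4 ↔ 3/4 = 1/2
p2 → p1 = 3/4 → 3/4 = 1
p1 ↔ (p2 → p1) = 3/4 ↔ 1 = 3/4
¬(p1 ↔ (p2 → p1)) = ¬3/4 = 1/4
((¬p1 ∧ ((p2 → p2) ↔ p2)) ↔ ((p1 ∧ p2) ∧ ((p1 ∧ p2) ↔ (p1 → p3)))) ↔ ¬(p1 ↔ (p2 → p1)) = 1/2 ↔ 1/4 = 3/4
p3 ∧ p3 = 1/4 ∧ 1/4 = 1/4
p3 ↔ (p3 ∧ p3) = 1/4 ↔ 1/4 = 1
p2 → p3 = 3/4 → 1/4 = 1/2
(p3 ↔ (p3 ∧ p3)) ↔ (p2 → p3) = 1 ↔ 1/2 = 1/2
¬((p3 ↔ (p3 ∧ p3)) ↔ (p2 → p3)) = ¬1/2 = 1/2
¬¬((p3 ↔ (p3 ∧ p3)) ↔ (p2 → p3)) = ¬1/2 = 1/2
(((¬p1 ∧ ((p2 → p2) ↔ p2)) ↔ ((p1 ∧ p2) ∧ ((p1 ∧ p2) ↔ (p1 → p3)))) ↔ ¬(p1 ↔ (p2 → p1))) ↔ ¬¬((p3 ↔ (p3 ∧ p3)) ↔ (p2 → p3)) = 3/4 ↔ 1/2 = 3/4
¬((((¬p1 ∧ ((p2 → p2) ↔ p2)) ↔ ((p1 ∧ p2) ∧ ((p1 ∧ p2) ↔ (p1 → p3)))) ↔ ¬(p1 ↔ (p2 → p1))) ↔ ¬¬((p3 ↔ (p3 ∧ p3)) ↔ (p2 → p3))) = ¬3/4 = 1/4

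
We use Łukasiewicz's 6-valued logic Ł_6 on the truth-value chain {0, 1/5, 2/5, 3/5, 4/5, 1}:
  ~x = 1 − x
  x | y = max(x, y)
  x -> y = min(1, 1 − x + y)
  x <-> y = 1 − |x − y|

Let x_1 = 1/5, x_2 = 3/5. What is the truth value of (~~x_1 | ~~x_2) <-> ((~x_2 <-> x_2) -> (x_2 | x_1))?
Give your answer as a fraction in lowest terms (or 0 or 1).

~x_1 = ~1/5 = 4/5
~~x_1 = ~4/5 = 1/5
~x_2 = ~3/5 = 2/5
~~x_2 = ~2/5 = 3/5
~~x_1 | ~~x_2 = 1/5 | 3/5 = 3/5
~x_2 = ~3/5 = 2/5
~x_2 <-> x_2 = 2/5 <-> 3/5 = 4/5
x_2 | x_1 = 3/5 | 1/5 = 3/5
(~x_2 <-> x_2) -> (x_2 | x_1) = 4/5 -> 3/5 = 4/5
(~~x_1 | ~~x_2) <-> ((~x_2 <-> x_2) -> (x_2 | x_1)) = 3/5 <-> 4/5 = 4/5

4/5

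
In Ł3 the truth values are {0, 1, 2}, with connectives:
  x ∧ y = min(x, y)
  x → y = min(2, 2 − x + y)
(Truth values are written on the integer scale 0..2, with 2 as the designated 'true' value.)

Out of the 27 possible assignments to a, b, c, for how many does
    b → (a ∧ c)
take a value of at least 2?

value 2: 14 assignments (counts)
value 1: 8 assignments
value 0: 5 assignments
So 14 of the 27 assignments meet the threshold.

14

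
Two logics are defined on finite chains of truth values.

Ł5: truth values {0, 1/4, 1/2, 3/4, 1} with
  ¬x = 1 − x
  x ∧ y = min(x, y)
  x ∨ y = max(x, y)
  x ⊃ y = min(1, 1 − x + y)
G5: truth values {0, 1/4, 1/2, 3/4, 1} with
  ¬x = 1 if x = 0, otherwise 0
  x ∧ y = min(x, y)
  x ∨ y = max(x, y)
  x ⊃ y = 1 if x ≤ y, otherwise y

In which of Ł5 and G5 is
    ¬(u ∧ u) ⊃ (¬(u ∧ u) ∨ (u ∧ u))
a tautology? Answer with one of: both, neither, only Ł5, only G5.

both

In Ł5: every assignment gives 1 — tautology.
In G5: every assignment gives 1 — tautology.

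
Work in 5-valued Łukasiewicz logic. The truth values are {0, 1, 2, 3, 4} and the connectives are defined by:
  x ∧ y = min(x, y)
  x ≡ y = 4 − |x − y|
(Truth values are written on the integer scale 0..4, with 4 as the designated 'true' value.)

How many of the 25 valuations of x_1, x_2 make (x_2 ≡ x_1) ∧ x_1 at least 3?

value 4: 1 assignment (counts)
value 3: 4 assignments (counts)
value 2: 7 assignments
value 1: 7 assignments
value 0: 6 assignments
So 5 of the 25 assignments meet the threshold.

5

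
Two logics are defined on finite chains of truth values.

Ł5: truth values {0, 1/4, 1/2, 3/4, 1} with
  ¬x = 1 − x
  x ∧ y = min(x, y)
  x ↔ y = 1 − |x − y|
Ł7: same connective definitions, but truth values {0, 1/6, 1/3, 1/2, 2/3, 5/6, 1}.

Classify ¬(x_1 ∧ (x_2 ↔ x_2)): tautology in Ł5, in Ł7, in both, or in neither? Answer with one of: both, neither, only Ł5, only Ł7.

In Ł5: at x_1 = 1/4, x_2 = 0 the value is 3/4 — not a tautology.
In Ł7: at x_1 = 1/6, x_2 = 0 the value is 5/6 — not a tautology.

neither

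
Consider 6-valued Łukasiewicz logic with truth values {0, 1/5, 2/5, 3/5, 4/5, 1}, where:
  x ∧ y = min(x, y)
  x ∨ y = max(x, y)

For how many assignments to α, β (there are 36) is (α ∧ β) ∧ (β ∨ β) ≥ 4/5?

value 1: 1 assignment (counts)
value 4/5: 3 assignments (counts)
value 3/5: 5 assignments
value 2/5: 7 assignments
value 1/5: 9 assignments
value 0: 11 assignments
So 4 of the 36 assignments meet the threshold.

4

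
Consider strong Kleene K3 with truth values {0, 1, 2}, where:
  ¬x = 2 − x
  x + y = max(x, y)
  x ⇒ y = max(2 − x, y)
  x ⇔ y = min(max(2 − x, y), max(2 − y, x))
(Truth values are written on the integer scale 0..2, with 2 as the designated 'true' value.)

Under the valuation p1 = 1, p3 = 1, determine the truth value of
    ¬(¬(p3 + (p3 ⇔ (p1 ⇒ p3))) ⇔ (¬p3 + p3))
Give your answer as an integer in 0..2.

1

p1 ⇒ p3 = 1 ⇒ 1 = 1
p3 ⇔ (p1 ⇒ p3) = 1 ⇔ 1 = 1
p3 + (p3 ⇔ (p1 ⇒ p3)) = 1 + 1 = 1
¬(p3 + (p3 ⇔ (p1 ⇒ p3))) = ¬1 = 1
¬p3 = ¬1 = 1
¬p3 + p3 = 1 + 1 = 1
¬(p3 + (p3 ⇔ (p1 ⇒ p3))) ⇔ (¬p3 + p3) = 1 ⇔ 1 = 1
¬(¬(p3 + (p3 ⇔ (p1 ⇒ p3))) ⇔ (¬p3 + p3)) = ¬1 = 1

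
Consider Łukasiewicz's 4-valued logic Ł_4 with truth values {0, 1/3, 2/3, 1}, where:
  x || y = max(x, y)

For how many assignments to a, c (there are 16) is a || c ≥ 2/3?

a = 0, c = 0 ↦ 0  <
a = 0, c = 1/3 ↦ 1/3  <
a = 0, c = 2/3 ↦ 2/3  ≥
a = 0, c = 1 ↦ 1  ≥
a = 1/3, c = 0 ↦ 1/3  <
a = 1/3, c = 1/3 ↦ 1/3  <
a = 1/3, c = 2/3 ↦ 2/3  ≥
a = 1/3, c = 1 ↦ 1  ≥
a = 2/3, c = 0 ↦ 2/3  ≥
a = 2/3, c = 1/3 ↦ 2/3  ≥
a = 2/3, c = 2/3 ↦ 2/3  ≥
a = 2/3, c = 1 ↦ 1  ≥
a = 1, c = 0 ↦ 1  ≥
a = 1, c = 1/3 ↦ 1  ≥
a = 1, c = 2/3 ↦ 1  ≥
a = 1, c = 1 ↦ 1  ≥
So 12 of the 16 assignments meet the threshold.

12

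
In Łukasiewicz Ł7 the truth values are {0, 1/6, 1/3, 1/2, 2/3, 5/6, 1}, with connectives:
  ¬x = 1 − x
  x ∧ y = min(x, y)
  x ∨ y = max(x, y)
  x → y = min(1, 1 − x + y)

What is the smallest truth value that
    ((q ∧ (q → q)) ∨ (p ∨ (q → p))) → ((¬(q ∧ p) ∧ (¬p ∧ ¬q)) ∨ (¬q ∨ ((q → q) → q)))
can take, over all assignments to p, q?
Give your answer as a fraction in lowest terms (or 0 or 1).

Take p = 1/2, q = 1/2:
q → q = 1/2 → 1/2 = 1
q ∧ (q → q) = 1/2 ∧ 1 = 1/2
q → p = 1/2 → 1/2 = 1
p ∨ (q → p) = 1/2 ∨ 1 = 1
(q ∧ (q → q)) ∨ (p ∨ (q → p)) = 1/2 ∨ 1 = 1
q ∧ p = 1/2 ∧ 1/2 = 1/2
¬(q ∧ p) = ¬1/2 = 1/2
¬p = ¬1/2 = 1/2
¬q = ¬1/2 = 1/2
¬p ∧ ¬q = 1/2 ∧ 1/2 = 1/2
¬(q ∧ p) ∧ (¬p ∧ ¬q) = 1/2 ∧ 1/2 = 1/2
¬q = ¬1/2 = 1/2
q → q = 1/2 → 1/2 = 1
(q → q) → q = 1 → 1/2 = 1/2
¬q ∨ ((q → q) → q) = 1/2 ∨ 1/2 = 1/2
(¬(q ∧ p) ∧ (¬p ∧ ¬q)) ∨ (¬q ∨ ((q → q) → q)) = 1/2 ∨ 1/2 = 1/2
((q ∧ (q → q)) ∨ (p ∨ (q → p))) → ((¬(q ∧ p) ∧ (¬p ∧ ¬q)) ∨ (¬q ∨ ((q → q) → q))) = 1 → 1/2 = 1/2
No assignment yields a value below 1/2, so this is the minimum.

1/2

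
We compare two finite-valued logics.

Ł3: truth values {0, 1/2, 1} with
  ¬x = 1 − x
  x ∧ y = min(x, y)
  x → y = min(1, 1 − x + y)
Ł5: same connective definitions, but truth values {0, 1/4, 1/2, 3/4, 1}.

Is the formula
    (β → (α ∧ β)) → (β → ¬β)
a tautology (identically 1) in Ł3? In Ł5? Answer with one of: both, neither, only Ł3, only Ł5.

In Ł3: at α = 1/2, β = 1 the value is 1/2 — not a tautology.
In Ł5: at α = 1/4, β = 1 the value is 3/4 — not a tautology.

neither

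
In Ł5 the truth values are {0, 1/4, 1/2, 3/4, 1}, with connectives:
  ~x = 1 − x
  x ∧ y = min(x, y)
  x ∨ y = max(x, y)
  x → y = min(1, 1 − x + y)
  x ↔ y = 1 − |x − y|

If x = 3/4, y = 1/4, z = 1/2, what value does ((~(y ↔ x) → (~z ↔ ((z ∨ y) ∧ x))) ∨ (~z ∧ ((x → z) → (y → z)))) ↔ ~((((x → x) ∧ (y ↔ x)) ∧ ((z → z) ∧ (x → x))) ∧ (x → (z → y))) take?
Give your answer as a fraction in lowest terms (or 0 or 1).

1/2

y ↔ x = 1/4 ↔ 3/4 = 1/2
~(y ↔ x) = ~1/2 = 1/2
~z = ~1/2 = 1/2
z ∨ y = 1/2 ∨ 1/4 = 1/2
(z ∨ y) ∧ x = 1/2 ∧ 3/4 = 1/2
~z ↔ ((z ∨ y) ∧ x) = 1/2 ↔ 1/2 = 1
~(y ↔ x) → (~z ↔ ((z ∨ y) ∧ x)) = 1/2 → 1 = 1
~z = ~1/2 = 1/2
x → z = 3/4 → 1/2 = 3/4
y → z = 1/4 → 1/2 = 1
(x → z) → (y → z) = 3/4 → 1 = 1
~z ∧ ((x → z) → (y → z)) = 1/2 ∧ 1 = 1/2
(~(y ↔ x) → (~z ↔ ((z ∨ y) ∧ x))) ∨ (~z ∧ ((x → z) → (y → z))) = 1 ∨ 1/2 = 1
x → x = 3/4 → 3/4 = 1
y ↔ x = 1/4 ↔ 3/4 = 1/2
(x → x) ∧ (y ↔ x) = 1 ∧ 1/2 = 1/2
z → z = 1/2 → 1/2 = 1
x → x = 3/4 → 3/4 = 1
(z → z) ∧ (x → x) = 1 ∧ 1 = 1
((x → x) ∧ (y ↔ x)) ∧ ((z → z) ∧ (x → x)) = 1/2 ∧ 1 = 1/2
z → y = 1/2 → 1/4 = 3/4
x → (z → y) = 3/4 → 3/4 = 1
(((x → x) ∧ (y ↔ x)) ∧ ((z → z) ∧ (x → x))) ∧ (x → (z → y)) = 1/2 ∧ 1 = 1/2
~((((x → x) ∧ (y ↔ x)) ∧ ((z → z) ∧ (x → x))) ∧ (x → (z → y))) = ~1/2 = 1/2
((~(y ↔ x) → (~z ↔ ((z ∨ y) ∧ x))) ∨ (~z ∧ ((x → z) → (y → z)))) ↔ ~((((x → x) ∧ (y ↔ x)) ∧ ((z → z) ∧ (x → x))) ∧ (x → (z → y))) = 1 ↔ 1/2 = 1/2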